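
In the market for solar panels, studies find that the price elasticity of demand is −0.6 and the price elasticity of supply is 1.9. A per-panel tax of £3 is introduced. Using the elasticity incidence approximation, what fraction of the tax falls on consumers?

Incidence ratio: consumers' share ≈ εs / (εs + |εd|) = 1.9 / (1.9 + 0.6) = 0.76.
Supply is the more elastic side, so consumers bear the larger share.

Consumers' share ≈ 0.76.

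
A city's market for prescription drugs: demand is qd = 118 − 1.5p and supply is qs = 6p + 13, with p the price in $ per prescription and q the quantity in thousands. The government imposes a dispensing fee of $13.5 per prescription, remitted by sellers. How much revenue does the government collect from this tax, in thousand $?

Without the tax, 118 − 1.5p = 6p + 13 gives 7.5p = 105, so p* = $14 and q* = 97.
With the tax collected from sellers, supply shifts: qs = 6(p − 13.5) + 13.
New equilibrium: consumers pay $24.8, sellers receive $11.3, q = 80.8. (Wedge: pb − ps = 13.5.)
Revenue = t · Q = 13.5 · 80.8 = $1090.8.

Tax revenue = $1090.8 thousand.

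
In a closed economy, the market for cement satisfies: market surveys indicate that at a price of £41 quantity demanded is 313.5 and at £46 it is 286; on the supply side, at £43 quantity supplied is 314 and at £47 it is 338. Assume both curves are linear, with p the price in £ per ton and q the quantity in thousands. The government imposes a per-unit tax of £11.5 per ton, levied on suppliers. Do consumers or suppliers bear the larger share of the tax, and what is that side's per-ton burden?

Demand slope: (286 − 313.5)/(46 − 41) = -5.5, so qd = 539 − 5.5p.
Supply slope: (338 − 314)/(47 − 43) = 6, so qs = 6p + 56.
Before the tax: set 539 − 5.5p = 6p + 56 → p* = £42, q* = 308.
With the tax collected from suppliers, supply shifts: qs = 6(p − 11.5) + 56.
New equilibrium: consumers pay £48, suppliers receive £36.5, q = 275. (Wedge: pb − ps = 11.5.)
Per-ton burden: consumers £6, suppliers £5.5.
Consumers take the larger share because demand is less price-elastic here (demand slope 5.5 vs supply slope 6).
The less price-elastic side of the market bears the larger share of a per-unit tax.

Consumers bear the larger share: £6 per ton.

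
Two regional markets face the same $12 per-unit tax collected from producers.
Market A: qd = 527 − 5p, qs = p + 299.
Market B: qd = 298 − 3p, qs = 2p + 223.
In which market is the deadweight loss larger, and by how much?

Market B, by $26.4.

Market A: pre-tax p* = $38, q* = 337; post-tax q = 327; deadweight loss = $60.
Market B: pre-tax p* = $15, q* = 253; post-tax q = 238.6; deadweight loss = $86.4.
Difference: $60 vs $86.4 → market B is larger by $26.4.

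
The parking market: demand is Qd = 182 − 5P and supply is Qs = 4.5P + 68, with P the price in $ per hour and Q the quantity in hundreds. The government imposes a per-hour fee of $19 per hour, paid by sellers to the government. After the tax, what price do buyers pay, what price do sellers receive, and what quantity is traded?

Without the tax, 182 − 5P = 4.5P + 68 gives 9.5P = 114, so P* = $12 and Q* = 122.
With the tax collected from sellers, supply shifts: Qs = 4.5(P − 19) + 68.
Solving gives Q = 77 with buyers paying $21 and sellers receiving $2 (the $19 wedge).
The less price-elastic side of the market bears the larger share of a per-unit tax.

Buyers pay $21; sellers receive $2; quantity = 77.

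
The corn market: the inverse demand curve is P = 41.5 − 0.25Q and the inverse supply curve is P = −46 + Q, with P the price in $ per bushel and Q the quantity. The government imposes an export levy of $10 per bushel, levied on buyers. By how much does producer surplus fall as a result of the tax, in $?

Producer surplus falls by $528.

Inverting to Q(P) form: Qd = 166 − 4P; Qs = P + 46.
Before the tax: set 166 − 4P = P + 46 → P* = $24, Q* = 70.
With the tax collected from buyers, demand (in seller-price terms) shifts: Qd = 166 − 4(P + 10).
New equilibrium: buyers pay $26, sellers receive $16, Q = 62. (Wedge: Pb − Ps = 10.)
ΔPS is the trapezoid between Q = 62 and Q = 70 of height $8: ½ · (70 + 62) · 8 = $528.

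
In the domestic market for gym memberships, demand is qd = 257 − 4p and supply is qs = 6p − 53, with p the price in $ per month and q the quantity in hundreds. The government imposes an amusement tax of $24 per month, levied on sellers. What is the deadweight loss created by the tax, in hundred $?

Deadweight loss = $691.2 hundred.

Before the tax: set 257 − 4p = 6p − 53 → p* = $31, q* = 133.
With the tax collected from sellers, supply shifts: qs = 6(p − 24) − 53.
New equilibrium: consumers pay $45.4, sellers receive $21.4, q = 75.4. (Wedge: pb − ps = 24.)
Quantity falls by |ΔQ| = |133 − 75.4| = 57.6.
DWL = ½ · t · |ΔQ| = ½ · 24 · 57.6 = $691.2.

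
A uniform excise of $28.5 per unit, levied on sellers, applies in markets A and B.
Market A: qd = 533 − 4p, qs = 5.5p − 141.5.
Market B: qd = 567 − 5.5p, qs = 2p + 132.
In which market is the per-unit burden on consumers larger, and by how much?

Market A: pre-tax p* = $71, q* = 249; post-tax q = 183; per-unit burden on consumers = $16.5.
Market B: pre-tax p* = $58, q* = 248; post-tax q = 206.2; per-unit burden on consumers = $7.6.
Difference: $16.5 vs $7.6 → market A is larger by $8.9.

Market A, by $8.9.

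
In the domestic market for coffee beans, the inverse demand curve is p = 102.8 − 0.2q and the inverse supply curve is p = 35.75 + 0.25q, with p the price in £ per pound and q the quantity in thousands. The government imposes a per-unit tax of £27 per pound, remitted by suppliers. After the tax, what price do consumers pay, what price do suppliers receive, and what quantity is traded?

Consumers pay £85; suppliers receive £58; quantity = 89.

Inverting to q(p) form: qd = 514 − 5p; qs = 4p − 143.
Without the tax, 514 − 5p = 4p − 143 gives 9p = 657, so p* = £73 and q* = 149.
With the tax collected from suppliers, supply shifts: qs = 4(p − 27) − 143.
Solving gives q = 89 with consumers paying £85 and suppliers receiving £58 (the £27 wedge).
The less price-elastic side of the market bears the larger share of a per-unit tax.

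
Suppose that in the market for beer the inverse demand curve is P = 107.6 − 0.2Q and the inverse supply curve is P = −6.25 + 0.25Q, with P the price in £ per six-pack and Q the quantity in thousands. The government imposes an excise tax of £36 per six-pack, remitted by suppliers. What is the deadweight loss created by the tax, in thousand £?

Rewrite in direct form: Qd = 538 − 5P and Qs = 4P + 25.
Without the tax, 538 − 5P = 4P + 25 gives 9P = 513, so P* = £57 and Q* = 253.
With the tax collected from suppliers, supply shifts: Qs = 4(P − 36) + 25.
Solving gives Q = 173 with consumers paying £73 and suppliers receiving £37 (the £36 wedge).
Quantity falls by |ΔQ| = |253 − 173| = 80.
DWL = ½ · t · |ΔQ| = ½ · 36 · 80 = £1440.

Deadweight loss = £1440 thousand.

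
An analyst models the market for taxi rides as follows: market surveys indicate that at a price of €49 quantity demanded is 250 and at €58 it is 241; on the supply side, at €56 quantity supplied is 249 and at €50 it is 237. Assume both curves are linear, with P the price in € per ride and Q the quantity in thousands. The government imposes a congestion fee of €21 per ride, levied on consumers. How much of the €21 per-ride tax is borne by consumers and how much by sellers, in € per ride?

Demand slope: (241 − 250)/(58 − 49) = -1, so Qd = 299 − P.
Supply slope: (237 − 249)/(50 − 56) = 2, so Qs = 2P + 137.
Before the tax: set 299 − P = 2P + 137 → P* = €54, Q* = 245.
With the tax collected from consumers, demand (in seller-price terms) shifts: Qd = 299 − (P + 21).
New equilibrium: consumers pay €68, sellers receive €47, Q = 231. (Wedge: Pb − Ps = 21.)
Burden on consumers: €14; on sellers: €7. (They sum to €21.)
The less price-elastic side of the market bears the larger share of a per-unit tax.

Consumers bear €14 per ride; sellers bear €7 per ride.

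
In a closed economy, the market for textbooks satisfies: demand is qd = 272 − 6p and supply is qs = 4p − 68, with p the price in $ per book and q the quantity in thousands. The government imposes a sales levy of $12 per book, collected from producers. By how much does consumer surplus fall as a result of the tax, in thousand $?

Before the tax: set 272 − 6p = 4p − 68 → p* = $34, q* = 68.
With the tax collected from producers, supply shifts: qs = 4(p − 12) − 68.
New equilibrium: buyers pay $38.8, producers receive $26.8, q = 39.2. (Wedge: pb − ps = 12.)
ΔCS is the trapezoid between Q = 39.2 and Q = 68 of height $4.8: ½ · (68 + 39.2) · 4.8 = $257.28.

Consumer surplus falls by $257.28 thousand.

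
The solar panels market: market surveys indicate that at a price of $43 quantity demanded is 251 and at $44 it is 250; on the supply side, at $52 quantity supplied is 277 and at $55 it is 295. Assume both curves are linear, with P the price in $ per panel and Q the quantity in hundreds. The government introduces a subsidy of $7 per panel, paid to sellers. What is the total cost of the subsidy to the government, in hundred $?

Government outlay = $1771 hundred.

Demand slope: (250 − 251)/(44 − 43) = -1, so Qd = 294 − P.
Supply slope: (295 − 277)/(55 − 52) = 6, so Qs = 6P − 35.
Without the subsidy, 294 − P = 6P − 35 gives 7P = 329, so P* = $47 and Q* = 247.
With a per-unit subsidy paid to sellers, each receives P + 7 per unit sold, so supply becomes Qs = 6(P + 7) − 35.
New equilibrium: buyers pay $41, sellers receive $48, Q = 253. (Wedge: Pb − Ps = −7.)
Outlay = t · Q = 7 · 253 = $1771.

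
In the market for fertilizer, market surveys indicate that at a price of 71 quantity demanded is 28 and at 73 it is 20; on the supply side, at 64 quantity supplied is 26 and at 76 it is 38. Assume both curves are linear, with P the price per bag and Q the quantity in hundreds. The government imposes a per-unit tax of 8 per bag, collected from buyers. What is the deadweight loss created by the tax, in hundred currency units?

Deadweight loss = 25.6 hundred.

Demand slope: (20 − 28)/(73 − 71) = -4, so Qd = 312 − 4P.
Supply slope: (38 − 26)/(76 − 64) = 1, so Qs = P − 38.
Without the tax, 312 − 4P = P − 38 gives 5P = 350, so P* = 70 and Q* = 32.
With the tax collected from buyers, demand (in seller-price terms) shifts: Qd = 312 − 4(P + 8).
New equilibrium: buyers pay 71.6, suppliers receive 63.6, Q = 25.6. (Wedge: Pb − Ps = 8.)
Quantity falls by |ΔQ| = |32 − 25.6| = 6.4.
DWL = ½ · t · |ΔQ| = ½ · 8 · 6.4 = 25.6.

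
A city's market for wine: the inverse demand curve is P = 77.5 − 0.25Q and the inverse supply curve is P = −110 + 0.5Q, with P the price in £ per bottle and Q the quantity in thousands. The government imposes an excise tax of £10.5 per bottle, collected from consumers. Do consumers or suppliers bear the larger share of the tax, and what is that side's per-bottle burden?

Rewrite in direct form: Qd = 310 − 4P and Qs = 2P + 220.
Before the tax: set 310 − 4P = 2P + 220 → P* = £15, Q* = 250.
With the tax collected from consumers, demand (in seller-price terms) shifts: Qd = 310 − 4(P + 10.5).
Solving gives Q = 236 with consumers paying £18.5 and suppliers receiving £8 (the £10.5 wedge).
Per-bottle burden: consumers £3.5, suppliers £7.
Suppliers take the larger share because supply is less price-elastic here (demand slope 4 vs supply slope 2).
The less price-elastic side of the market bears the larger share of a per-unit tax.

Suppliers bear the larger share: £7 per bottle.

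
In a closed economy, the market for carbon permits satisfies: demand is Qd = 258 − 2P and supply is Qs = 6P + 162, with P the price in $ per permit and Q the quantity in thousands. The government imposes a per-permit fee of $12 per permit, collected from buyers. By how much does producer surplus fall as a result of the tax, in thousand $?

Before the tax: set 258 − 2P = 6P + 162 → P* = $12, Q* = 234.
With the tax collected from buyers, demand (in seller-price terms) shifts: Qd = 258 − 2(P + 12).
New equilibrium: buyers pay $21, suppliers receive $9, Q = 216. (Wedge: Pb − Ps = 12.)
ΔPS is the trapezoid between Q = 216 and Q = 234 of height $3: ½ · (234 + 216) · 3 = $675.

Producer surplus falls by $675 thousand.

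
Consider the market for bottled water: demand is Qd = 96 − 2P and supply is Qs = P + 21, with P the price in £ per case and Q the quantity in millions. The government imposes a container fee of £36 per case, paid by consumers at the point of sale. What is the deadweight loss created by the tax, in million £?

Deadweight loss = £432 million.

Before the tax: set 96 − 2P = P + 21 → P* = £25, Q* = 46.
With the tax collected from consumers, demand (in seller-price terms) shifts: Qd = 96 − 2(P + 36).
Solving gives Q = 22 with consumers paying £37 and suppliers receiving £1 (the £36 wedge).
Quantity falls by |ΔQ| = |46 − 22| = 24.
DWL = ½ · t · |ΔQ| = ½ · 36 · 24 = £432.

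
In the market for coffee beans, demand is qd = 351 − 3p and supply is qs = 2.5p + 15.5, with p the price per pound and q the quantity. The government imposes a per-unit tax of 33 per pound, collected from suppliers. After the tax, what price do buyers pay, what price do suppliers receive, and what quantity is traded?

Without the tax, 351 − 3p = 2.5p + 15.5 gives 5.5p = 335.5, so p* = 61 and q* = 168.
With the tax collected from suppliers, supply shifts: qs = 2.5(p − 33) + 15.5.
Solving gives q = 123 with buyers paying 76 and suppliers receiving 43 (the 33 wedge).
The less price-elastic side of the market bears the larger share of a per-unit tax.

Buyers pay 76; suppliers receive 43; quantity = 123.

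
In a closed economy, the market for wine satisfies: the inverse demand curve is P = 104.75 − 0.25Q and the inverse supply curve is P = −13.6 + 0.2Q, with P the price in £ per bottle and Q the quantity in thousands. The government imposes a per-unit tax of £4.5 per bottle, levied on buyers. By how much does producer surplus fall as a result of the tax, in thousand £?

Inverting to Q(P) form: Qd = 419 − 4P; Qs = 5P + 68.
Without the tax, 419 − 4P = 5P + 68 gives 9P = 351, so P* = £39 and Q* = 263.
With the tax collected from buyers, demand (in seller-price terms) shifts: Qd = 419 − 4(P + 4.5).
New equilibrium: buyers pay £41.5, sellers receive £37, Q = 253. (Wedge: Pb − Ps = 4.5.)
ΔPS is the trapezoid between Q = 253 and Q = 263 of height £2: ½ · (263 + 253) · 2 = £516.

Producer surplus falls by £516 thousand.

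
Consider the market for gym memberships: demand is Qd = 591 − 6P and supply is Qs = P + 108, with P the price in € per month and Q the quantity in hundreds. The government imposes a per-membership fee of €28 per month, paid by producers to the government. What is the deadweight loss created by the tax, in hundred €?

Before the tax: set 591 − 6P = P + 108 → P* = €69, Q* = 177.
With the tax collected from producers, supply shifts: Qs = (P − 28) + 108.
Solving gives Q = 153 with buyers paying €73 and producers receiving €45 (the €28 wedge).
Quantity falls by |ΔQ| = |177 − 153| = 24.
DWL = ½ · t · |ΔQ| = ½ · 28 · 24 = €336.

Deadweight loss = €336 hundred.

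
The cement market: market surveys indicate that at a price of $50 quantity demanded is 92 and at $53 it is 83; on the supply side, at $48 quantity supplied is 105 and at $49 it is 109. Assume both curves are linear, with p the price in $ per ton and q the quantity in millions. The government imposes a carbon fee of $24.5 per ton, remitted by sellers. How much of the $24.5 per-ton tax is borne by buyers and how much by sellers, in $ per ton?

Demand slope: (83 − 92)/(53 − 50) = -3, so qd = 242 − 3p.
Supply slope: (109 − 105)/(49 − 48) = 4, so qs = 4p − 87.
Before the tax: set 242 − 3p = 4p − 87 → p* = $47, q* = 101.
With the tax collected from sellers, supply shifts: qs = 4(p − 24.5) − 87.
New equilibrium: buyers pay $61, sellers receive $36.5, q = 59. (Wedge: pb − ps = 24.5.)
Burden on buyers: $14; on sellers: $10.5. (They sum to $24.5.)
The less price-elastic side of the market bears the larger share of a per-unit tax.

Buyers bear $14 per ton; sellers bear $10.5 per ton.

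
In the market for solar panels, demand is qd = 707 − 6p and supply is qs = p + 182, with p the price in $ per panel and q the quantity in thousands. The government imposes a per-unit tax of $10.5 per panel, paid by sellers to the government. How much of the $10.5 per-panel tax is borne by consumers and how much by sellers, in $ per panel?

Before the tax: set 707 − 6p = p + 182 → p* = $75, q* = 257.
With the tax collected from sellers, supply shifts: qs = (p − 10.5) + 182.
Solving gives q = 248 with consumers paying $76.5 and sellers receiving $66 (the $10.5 wedge).
Burden on consumers: $1.5; on sellers: $9. (They sum to $10.5.)
The less price-elastic side of the market bears the larger share of a per-unit tax.

Consumers bear $1.5 per panel; sellers bear $9 per panel.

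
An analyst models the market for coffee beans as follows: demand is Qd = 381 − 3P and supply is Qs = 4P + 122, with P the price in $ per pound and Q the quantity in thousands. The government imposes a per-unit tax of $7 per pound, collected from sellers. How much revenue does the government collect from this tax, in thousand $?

Before the tax: set 381 − 3P = 4P + 122 → P* = $37, Q* = 270.
With the tax collected from sellers, supply shifts: Qs = 4(P − 7) + 122.
New equilibrium: consumers pay $41, sellers receive $34, Q = 258. (Wedge: Pb − Ps = 7.)
Revenue = t · Q = 7 · 258 = $1806.

Tax revenue = $1806 thousand.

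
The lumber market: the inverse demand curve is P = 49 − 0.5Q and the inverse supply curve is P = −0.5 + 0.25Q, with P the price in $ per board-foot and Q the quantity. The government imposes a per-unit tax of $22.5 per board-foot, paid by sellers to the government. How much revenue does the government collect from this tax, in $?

Tax revenue = $810.

Inverting to Q(P) form: Qd = 98 − 2P; Qs = 4P + 2.
Without the tax, 98 − 2P = 4P + 2 gives 6P = 96, so P* = $16 and Q* = 66.
With the tax collected from sellers, supply shifts: Qs = 4(P − 22.5) + 2.
New equilibrium: consumers pay $31, sellers receive $8.5, Q = 36. (Wedge: Pb − Ps = 22.5.)
Revenue = t · Q = 22.5 · 36 = $810.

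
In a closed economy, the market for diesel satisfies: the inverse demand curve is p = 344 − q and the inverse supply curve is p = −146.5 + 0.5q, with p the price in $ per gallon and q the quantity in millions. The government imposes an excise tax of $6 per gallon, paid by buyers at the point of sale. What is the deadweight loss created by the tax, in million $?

Rewrite in direct form: qd = 344 − p and qs = 2p + 293.
Without the tax, 344 − p = 2p + 293 gives 3p = 51, so p* = $17 and q* = 327.
With the tax collected from buyers, demand (in seller-price terms) shifts: qd = 344 − (p + 6).
Solving gives q = 323 with buyers paying $21 and producers receiving $15 (the $6 wedge).
Quantity falls by |ΔQ| = |327 − 323| = 4.
DWL = ½ · t · |ΔQ| = ½ · 6 · 4 = $12.

Deadweight loss = $12 million.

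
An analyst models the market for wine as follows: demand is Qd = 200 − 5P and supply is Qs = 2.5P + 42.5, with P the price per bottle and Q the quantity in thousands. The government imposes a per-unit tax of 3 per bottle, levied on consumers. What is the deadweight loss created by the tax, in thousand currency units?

Before the tax: set 200 − 5P = 2.5P + 42.5 → P* = 21, Q* = 95.
With the tax collected from consumers, demand (in seller-price terms) shifts: Qd = 200 − 5(P + 3).
New equilibrium: consumers pay 22, producers receive 19, Q = 90. (Wedge: Pb − Ps = 3.)
Quantity falls by |ΔQ| = |95 − 90| = 5.
DWL = ½ · t · |ΔQ| = ½ · 3 · 5 = 7.5.

Deadweight loss = 7.5 thousand.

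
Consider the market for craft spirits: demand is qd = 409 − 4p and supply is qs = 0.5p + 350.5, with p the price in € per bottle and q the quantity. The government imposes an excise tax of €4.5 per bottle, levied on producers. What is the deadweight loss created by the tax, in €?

Deadweight loss = €4.5.

Before the tax: set 409 − 4p = 0.5p + 350.5 → p* = €13, q* = 357.
With the tax collected from producers, supply shifts: qs = 0.5(p − 4.5) + 350.5.
New equilibrium: consumers pay €13.5, producers receive €9, q = 355. (Wedge: pb − ps = 4.5.)
Quantity falls by |ΔQ| = |357 − 355| = 2.
DWL = ½ · t · |ΔQ| = ½ · 4.5 · 2 = €4.5.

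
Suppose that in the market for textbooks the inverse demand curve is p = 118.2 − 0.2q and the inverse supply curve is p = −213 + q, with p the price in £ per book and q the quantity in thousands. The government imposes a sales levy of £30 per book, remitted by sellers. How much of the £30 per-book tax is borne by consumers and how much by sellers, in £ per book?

Rewrite in direct form: qd = 591 − 5p and qs = p + 213.
Before the tax: set 591 − 5p = p + 213 → p* = £63, q* = 276.
With the tax collected from sellers, supply shifts: qs = (p − 30) + 213.
New equilibrium: consumers pay £68, sellers receive £38, q = 251. (Wedge: pb − ps = 30.)
Burden on consumers: £5; on sellers: £25. (They sum to £30.)

Consumers bear £5 per book; sellers bear £25 per book.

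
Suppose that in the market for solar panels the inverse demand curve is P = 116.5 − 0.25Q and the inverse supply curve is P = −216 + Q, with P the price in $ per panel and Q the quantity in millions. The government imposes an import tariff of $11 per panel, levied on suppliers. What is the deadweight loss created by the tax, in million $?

Rewrite in direct form: Qd = 466 − 4P and Qs = P + 216.
Before the tax: set 466 − 4P = P + 216 → P* = $50, Q* = 266.
With the tax collected from suppliers, supply shifts: Qs = (P − 11) + 216.
New equilibrium: consumers pay $52.2, suppliers receive $41.2, Q = 257.2. (Wedge: Pb − Ps = 11.)
Quantity falls by |ΔQ| = |266 − 257.2| = 8.8.
DWL = ½ · t · |ΔQ| = ½ · 11 · 8.8 = $48.4.

Deadweight loss = $48.4 million.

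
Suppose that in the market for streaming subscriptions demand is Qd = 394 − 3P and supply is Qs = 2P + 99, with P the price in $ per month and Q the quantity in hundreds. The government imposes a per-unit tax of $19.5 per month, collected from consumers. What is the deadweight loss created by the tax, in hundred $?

Before the tax: set 394 − 3P = 2P + 99 → P* = $59, Q* = 217.
With the tax collected from consumers, demand (in seller-price terms) shifts: Qd = 394 − 3(P + 19.5).
Solving gives Q = 193.6 with consumers paying $66.8 and producers receiving $47.3 (the $19.5 wedge).
Quantity falls by |ΔQ| = |217 − 193.6| = 23.4.
DWL = ½ · t · |ΔQ| = ½ · 19.5 · 23.4 = $228.15.

Deadweight loss = $228.15 hundred.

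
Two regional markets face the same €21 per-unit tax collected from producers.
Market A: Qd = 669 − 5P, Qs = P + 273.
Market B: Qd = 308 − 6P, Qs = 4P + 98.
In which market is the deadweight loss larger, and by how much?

Market B, by €345.45.

Market A: pre-tax P* = €66, Q* = 339; post-tax Q = 321.5; deadweight loss = €183.75.
Market B: pre-tax P* = €21, Q* = 182; post-tax Q = 131.6; deadweight loss = €529.2.
Difference: €183.75 vs €529.2 → market B is larger by €345.45.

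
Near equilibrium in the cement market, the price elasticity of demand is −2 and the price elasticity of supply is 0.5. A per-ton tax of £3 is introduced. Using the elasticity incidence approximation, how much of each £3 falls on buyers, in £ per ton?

Buyers bear ≈ £0.6 per ton.

Incidence ratio: buyers' share ≈ εs / (εs + |εd|) = 0.5 / (0.5 + 2) = 0.2.
So buyers bear ≈ 0.2 × £3 = £0.6; suppliers bear £2.4.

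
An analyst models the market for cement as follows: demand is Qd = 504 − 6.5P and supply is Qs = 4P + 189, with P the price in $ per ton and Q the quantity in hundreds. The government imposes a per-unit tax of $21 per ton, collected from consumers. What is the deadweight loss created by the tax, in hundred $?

Deadweight loss = $546 hundred.

Without the tax, 504 − 6.5P = 4P + 189 gives 10.5P = 315, so P* = $30 and Q* = 309.
With the tax collected from consumers, demand (in seller-price terms) shifts: Qd = 504 − 6.5(P + 21).
Solving gives Q = 257 with consumers paying $38 and producers receiving $17 (the $21 wedge).
Quantity falls by |ΔQ| = |309 − 257| = 52.
DWL = ½ · t · |ΔQ| = ½ · 21 · 52 = $546.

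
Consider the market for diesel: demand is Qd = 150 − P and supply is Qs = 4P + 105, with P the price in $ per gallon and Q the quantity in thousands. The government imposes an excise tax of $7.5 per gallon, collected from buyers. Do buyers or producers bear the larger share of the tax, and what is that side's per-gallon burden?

Before the tax: set 150 − P = 4P + 105 → P* = $9, Q* = 141.
With the tax collected from buyers, demand (in seller-price terms) shifts: Qd = 150 − (P + 7.5).
Solving gives Q = 135 with buyers paying $15 and producers receiving $7.5 (the $7.5 wedge).
Per-gallon burden: buyers $6, producers $1.5.
Buyers take the larger share because demand is less price-elastic here (demand slope 1 vs supply slope 4).
The less price-elastic side of the market bears the larger share of a per-unit tax.

Buyers bear the larger share: $6 per gallon.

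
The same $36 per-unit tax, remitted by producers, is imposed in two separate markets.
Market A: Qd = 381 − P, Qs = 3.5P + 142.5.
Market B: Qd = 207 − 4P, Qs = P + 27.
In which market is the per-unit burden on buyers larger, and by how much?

Market A, by $20.8.

Market A: pre-tax P* = $53, Q* = 328; post-tax Q = 300; per-unit burden on buyers = $28.
Market B: pre-tax P* = $36, Q* = 63; post-tax Q = 34.2; per-unit burden on buyers = $7.2.
Difference: $28 vs $7.2 → market A is larger by $20.8.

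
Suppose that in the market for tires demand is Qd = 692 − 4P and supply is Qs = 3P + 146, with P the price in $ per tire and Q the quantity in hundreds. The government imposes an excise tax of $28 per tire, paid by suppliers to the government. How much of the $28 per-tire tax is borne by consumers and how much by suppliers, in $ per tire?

Before the tax: set 692 − 4P = 3P + 146 → P* = $78, Q* = 380.
With the tax collected from suppliers, supply shifts: Qs = 3(P − 28) + 146.
New equilibrium: consumers pay $90, suppliers receive $62, Q = 332. (Wedge: Pb − Ps = 28.)
Burden on consumers: $12; on suppliers: $16. (They sum to $28.)
The less price-elastic side of the market bears the larger share of a per-unit tax.

Consumers bear $12 per tire; suppliers bear $16 per tire.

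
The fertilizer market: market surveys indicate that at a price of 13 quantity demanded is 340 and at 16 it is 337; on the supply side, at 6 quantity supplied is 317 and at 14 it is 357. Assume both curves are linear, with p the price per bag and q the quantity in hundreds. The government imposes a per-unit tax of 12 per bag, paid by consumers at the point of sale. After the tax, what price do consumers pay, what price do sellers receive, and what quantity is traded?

Consumers pay 21; sellers receive 9; quantity = 332.

Demand slope: (337 − 340)/(16 − 13) = -1, so qd = 353 − p.
Supply slope: (357 − 317)/(14 − 6) = 5, so qs = 5p + 287.
Before the tax: set 353 − p = 5p + 287 → p* = 11, q* = 342.
With the tax collected from consumers, demand (in seller-price terms) shifts: qd = 353 − (p + 12).
Solving gives q = 332 with consumers paying 21 and sellers receiving 9 (the 12 wedge).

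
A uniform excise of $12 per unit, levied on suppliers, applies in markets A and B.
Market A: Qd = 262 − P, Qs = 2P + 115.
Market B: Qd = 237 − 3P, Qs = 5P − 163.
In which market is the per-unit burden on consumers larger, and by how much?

Market A, by $0.5.

Market A: pre-tax P* = $49, Q* = 213; post-tax Q = 205; per-unit burden on consumers = $8.
Market B: pre-tax P* = $50, Q* = 87; post-tax Q = 64.5; per-unit burden on consumers = $7.5.
Difference: $8 vs $7.5 → market A is larger by $0.5.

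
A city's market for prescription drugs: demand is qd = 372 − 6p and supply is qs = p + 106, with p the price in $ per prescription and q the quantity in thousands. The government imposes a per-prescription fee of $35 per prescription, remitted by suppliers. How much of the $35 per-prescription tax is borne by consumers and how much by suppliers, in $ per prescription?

Before the tax: set 372 − 6p = p + 106 → p* = $38, q* = 144.
With the tax collected from suppliers, supply shifts: qs = (p − 35) + 106.
New equilibrium: consumers pay $43, suppliers receive $8, q = 114. (Wedge: pb − ps = 35.)
Burden on consumers: $5; on suppliers: $30. (They sum to $35.)

Consumers bear $5 per prescription; suppliers bear $30 per prescription.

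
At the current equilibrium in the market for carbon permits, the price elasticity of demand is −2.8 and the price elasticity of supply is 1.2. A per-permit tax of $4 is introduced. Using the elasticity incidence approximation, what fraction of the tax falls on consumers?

Consumers' share ≈ 0.3.

Incidence ratio: consumers' share ≈ εs / (εs + |εd|) = 1.2 / (1.2 + 2.8) = 0.3.
Supply is the less elastic side, so consumers bear the smaller share.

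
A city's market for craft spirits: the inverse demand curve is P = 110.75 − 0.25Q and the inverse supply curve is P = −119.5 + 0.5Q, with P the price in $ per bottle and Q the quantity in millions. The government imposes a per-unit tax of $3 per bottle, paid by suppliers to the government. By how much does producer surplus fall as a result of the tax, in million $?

Rewrite in direct form: Qd = 443 − 4P and Qs = 2P + 239.
Without the tax, 443 − 4P = 2P + 239 gives 6P = 204, so P* = $34 and Q* = 307.
With the tax collected from suppliers, supply shifts: Qs = 2(P − 3) + 239.
Solving gives Q = 303 with buyers paying $35 and suppliers receiving $32 (the $3 wedge).
ΔPS is the trapezoid between Q = 303 and Q = 307 of height $2: ½ · (307 + 303) · 2 = $610.

Producer surplus falls by $610 million.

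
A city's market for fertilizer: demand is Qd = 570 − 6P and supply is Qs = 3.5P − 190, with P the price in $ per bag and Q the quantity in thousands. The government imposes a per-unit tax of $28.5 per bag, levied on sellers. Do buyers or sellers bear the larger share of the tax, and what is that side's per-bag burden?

Without the tax, 570 − 6P = 3.5P − 190 gives 9.5P = 760, so P* = $80 and Q* = 90.
With the tax collected from sellers, supply shifts: Qs = 3.5(P − 28.5) − 190.
Solving gives Q = 27 with buyers paying $90.5 and sellers receiving $62 (the $28.5 wedge).
Per-bag burden: buyers $10.5, sellers $18.
Sellers take the larger share because supply is less price-elastic here (demand slope 6 vs supply slope 3.5).

Sellers bear the larger share: $18 per bag.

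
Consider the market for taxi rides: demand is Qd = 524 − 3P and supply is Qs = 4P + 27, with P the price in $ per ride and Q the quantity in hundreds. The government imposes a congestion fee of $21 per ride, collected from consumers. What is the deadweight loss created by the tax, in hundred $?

Before the tax: set 524 − 3P = 4P + 27 → P* = $71, Q* = 311.
With the tax collected from consumers, demand (in seller-price terms) shifts: Qd = 524 − 3(P + 21).
New equilibrium: consumers pay $83, suppliers receive $62, Q = 275. (Wedge: Pb − Ps = 21.)
Quantity falls by |ΔQ| = |311 − 275| = 36.
DWL = ½ · t · |ΔQ| = ½ · 21 · 36 = $378.

Deadweight loss = $378 hundred.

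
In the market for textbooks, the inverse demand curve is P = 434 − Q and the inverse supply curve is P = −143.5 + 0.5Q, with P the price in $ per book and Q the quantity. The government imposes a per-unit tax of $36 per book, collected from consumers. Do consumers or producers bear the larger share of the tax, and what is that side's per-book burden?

Rewrite in direct form: Qd = 434 − P and Qs = 2P + 287.
Before the tax: set 434 − P = 2P + 287 → P* = $49, Q* = 385.
With the tax collected from consumers, demand (in seller-price terms) shifts: Qd = 434 − (P + 36).
New equilibrium: consumers pay $73, producers receive $37, Q = 361. (Wedge: Pb − Ps = 36.)
Per-book burden: consumers $24, producers $12.
Consumers take the larger share because demand is less price-elastic here (demand slope 1 vs supply slope 2).
The less price-elastic side of the market bears the larger share of a per-unit tax.

Consumers bear the larger share: $24 per book.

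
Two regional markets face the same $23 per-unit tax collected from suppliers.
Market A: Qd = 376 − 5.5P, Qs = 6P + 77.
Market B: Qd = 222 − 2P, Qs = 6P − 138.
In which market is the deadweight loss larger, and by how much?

Market A, by $362.25.

Market A: pre-tax P* = $26, Q* = 233; post-tax Q = 167; deadweight loss = $759.
Market B: pre-tax P* = $45, Q* = 132; post-tax Q = 97.5; deadweight loss = $396.75.
Difference: $759 vs $396.75 → market A is larger by $362.25.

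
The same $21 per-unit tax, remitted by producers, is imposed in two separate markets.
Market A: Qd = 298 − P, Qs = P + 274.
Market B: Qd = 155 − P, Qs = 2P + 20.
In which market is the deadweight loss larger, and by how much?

Market A: pre-tax P* = $12, Q* = 286; post-tax Q = 275.5; deadweight loss = $110.25.
Market B: pre-tax P* = $45, Q* = 110; post-tax Q = 96; deadweight loss = $147.
Difference: $110.25 vs $147 → market B is larger by $36.75.

Market B, by $36.75.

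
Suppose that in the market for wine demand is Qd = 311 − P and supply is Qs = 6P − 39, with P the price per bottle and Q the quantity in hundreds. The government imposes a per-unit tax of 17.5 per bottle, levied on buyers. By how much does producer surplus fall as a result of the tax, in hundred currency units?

Without the tax, 311 − P = 6P − 39 gives 7P = 350, so P* = 50 and Q* = 261.
With the tax collected from buyers, demand (in seller-price terms) shifts: Qd = 311 − (P + 17.5).
Solving gives Q = 246 with buyers paying 65 and sellers receiving 47.5 (the 17.5 wedge).
ΔPS is the trapezoid between Q = 246 and Q = 261 of height 2.5: ½ · (261 + 246) · 2.5 = 633.75.

Producer surplus falls by 633.75 hundred.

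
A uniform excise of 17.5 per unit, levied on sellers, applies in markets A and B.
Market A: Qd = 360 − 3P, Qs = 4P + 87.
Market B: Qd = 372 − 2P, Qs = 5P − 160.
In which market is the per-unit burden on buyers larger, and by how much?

Market A: pre-tax P* = 39, Q* = 243; post-tax Q = 213; per-unit burden on buyers = 10.
Market B: pre-tax P* = 76, Q* = 220; post-tax Q = 195; per-unit burden on buyers = 12.5.
Difference: 10 vs 12.5 → market B is larger by 2.5.

Market B, by 2.5.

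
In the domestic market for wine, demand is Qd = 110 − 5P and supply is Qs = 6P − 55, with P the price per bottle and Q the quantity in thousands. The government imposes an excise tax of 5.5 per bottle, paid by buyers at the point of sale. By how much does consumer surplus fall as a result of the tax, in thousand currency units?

Before the tax: set 110 − 5P = 6P − 55 → P* = 15, Q* = 35.
With the tax collected from buyers, demand (in seller-price terms) shifts: Qd = 110 − 5(P + 5.5).
Solving gives Q = 20 with buyers paying 18 and producers receiving 12.5 (the 5.5 wedge).
ΔCS is the trapezoid between Q = 20 and Q = 35 of height 3: ½ · (35 + 20) · 3 = 82.5.

Consumer surplus falls by 82.5 thousand.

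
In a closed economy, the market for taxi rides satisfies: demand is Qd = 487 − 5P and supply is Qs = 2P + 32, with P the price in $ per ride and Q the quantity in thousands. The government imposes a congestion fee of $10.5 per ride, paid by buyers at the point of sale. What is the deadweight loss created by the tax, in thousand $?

Deadweight loss = $78.75 thousand.

Without the tax, 487 − 5P = 2P + 32 gives 7P = 455, so P* = $65 and Q* = 162.
With the tax collected from buyers, demand (in seller-price terms) shifts: Qd = 487 − 5(P + 10.5).
Solving gives Q = 147 with buyers paying $68 and producers receiving $57.5 (the $10.5 wedge).
Quantity falls by |ΔQ| = |162 − 147| = 15.
DWL = ½ · t · |ΔQ| = ½ · 10.5 · 15 = $78.75.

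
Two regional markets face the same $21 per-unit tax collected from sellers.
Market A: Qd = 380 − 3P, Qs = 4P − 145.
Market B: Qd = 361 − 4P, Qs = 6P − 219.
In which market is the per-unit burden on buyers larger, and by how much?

Market B, by $0.6.

Market A: pre-tax P* = $75, Q* = 155; post-tax Q = 119; per-unit burden on buyers = $12.
Market B: pre-tax P* = $58, Q* = 129; post-tax Q = 78.6; per-unit burden on buyers = $12.6.
Difference: $12 vs $12.6 → market B is larger by $0.6.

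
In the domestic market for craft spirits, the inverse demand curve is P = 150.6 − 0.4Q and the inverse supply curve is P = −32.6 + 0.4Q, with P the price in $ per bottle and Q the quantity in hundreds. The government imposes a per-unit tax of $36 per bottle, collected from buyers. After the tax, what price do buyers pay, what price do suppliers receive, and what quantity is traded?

Inverting to Q(P) form: Qd = 376.5 − 2.5P; Qs = 2.5P + 81.5.
Without the tax, 376.5 − 2.5P = 2.5P + 81.5 gives 5P = 295, so P* = $59 and Q* = 229.
With the tax collected from buyers, demand (in seller-price terms) shifts: Qd = 376.5 − 2.5(P + 36).
New equilibrium: buyers pay $77, suppliers receive $41, Q = 184. (Wedge: Pb − Ps = 36.)

Buyers pay $77; suppliers receive $41; quantity = 184.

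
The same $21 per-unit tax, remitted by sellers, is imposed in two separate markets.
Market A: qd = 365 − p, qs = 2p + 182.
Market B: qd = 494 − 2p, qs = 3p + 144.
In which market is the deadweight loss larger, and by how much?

Market A: pre-tax p* = $61, q* = 304; post-tax q = 290; deadweight loss = $147.
Market B: pre-tax p* = $70, q* = 354; post-tax q = 328.8; deadweight loss = $264.6.
Difference: $147 vs $264.6 → market B is larger by $117.6.

Market B, by $117.6.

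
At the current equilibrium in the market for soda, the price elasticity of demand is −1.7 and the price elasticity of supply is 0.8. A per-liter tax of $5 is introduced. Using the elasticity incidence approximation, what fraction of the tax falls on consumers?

Incidence ratio: consumers' share ≈ εs / (εs + |εd|) = 0.8 / (0.8 + 1.7) = 0.32.
Supply is the less elastic side, so consumers bear the smaller share.

Consumers' share ≈ 0.32.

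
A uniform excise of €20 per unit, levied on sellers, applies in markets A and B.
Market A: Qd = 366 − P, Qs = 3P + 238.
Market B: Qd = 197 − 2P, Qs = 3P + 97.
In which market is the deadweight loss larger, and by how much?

Market A: pre-tax P* = €32, Q* = 334; post-tax Q = 319; deadweight loss = €150.
Market B: pre-tax P* = €20, Q* = 157; post-tax Q = 133; deadweight loss = €240.
Difference: €150 vs €240 → market B is larger by €90.

Market B, by €90.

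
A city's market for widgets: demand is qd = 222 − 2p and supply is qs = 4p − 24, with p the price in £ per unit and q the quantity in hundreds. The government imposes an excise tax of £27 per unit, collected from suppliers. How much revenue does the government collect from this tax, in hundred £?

Tax revenue = £2808 hundred.

Before the tax: set 222 − 2p = 4p − 24 → p* = £41, q* = 140.
With the tax collected from suppliers, supply shifts: qs = 4(p − 27) − 24.
New equilibrium: buyers pay £59, suppliers receive £32, q = 104. (Wedge: pb − ps = 27.)
Revenue = t · Q = 27 · 104 = £2808.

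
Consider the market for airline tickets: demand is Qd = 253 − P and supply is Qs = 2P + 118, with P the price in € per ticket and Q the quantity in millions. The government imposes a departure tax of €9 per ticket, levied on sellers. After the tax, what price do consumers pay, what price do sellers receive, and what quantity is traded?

Consumers pay €51; sellers receive €42; quantity = 202.

Before the tax: set 253 − P = 2P + 118 → P* = €45, Q* = 208.
With the tax collected from sellers, supply shifts: Qs = 2(P − 9) + 118.
New equilibrium: consumers pay €51, sellers receive €42, Q = 202. (Wedge: Pb − Ps = 9.)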